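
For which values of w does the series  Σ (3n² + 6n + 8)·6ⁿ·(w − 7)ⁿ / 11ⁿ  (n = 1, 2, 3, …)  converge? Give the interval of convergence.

(31/6, 53/6)

Apply the ratio test: |a_{n+1}| / |a_n| = [(3(n+1)² + 6(n+1) + 8)/(3n² + 6n + 8)] · 6/11, which tends to 6/11 as n → ∞.
Convergence for |w − 7| · 6/11 < 1, i.e. |w − 7| < 11/6. So R = 11/6.
Check w = 53/6: the terms have absolute value of order n², which does not tend to 0, so the series diverges by the divergence test.
Check w = 31/6: the terms have absolute value of order n², which does not tend to 0, so the series diverges by the divergence test.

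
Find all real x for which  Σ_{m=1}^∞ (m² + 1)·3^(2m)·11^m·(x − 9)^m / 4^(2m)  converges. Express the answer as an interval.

Ratio test: |a_{m+1}/a_m| = [((m+1)² + 1)/(m² + 1)] · 9·11/16 → 99/16 as m → ∞.
Convergence for |x − 9| · 99/16 < 1, i.e. |x − 9| < 16/99. So R = 16/99.
At x = 907/99: the terms do not tend to 0, so the series diverges.
Endpoint x = 875/99: the terms do not tend to 0, so the series diverges.

(875/99, 907/99)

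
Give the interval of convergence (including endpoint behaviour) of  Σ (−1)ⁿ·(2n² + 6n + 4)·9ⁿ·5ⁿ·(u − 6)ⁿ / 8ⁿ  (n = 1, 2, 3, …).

By the ratio test, |a_{n+1}/a_n| = [(2(n+1)² + 6(n+1) + 4)/(2n² + 6n + 4)] · 9·5/8 → 45/8.
The series converges when 45/8 · |u − 6| < 1, giving R = 8/45.
At u = 278/45: the n-th term does not approach 0; divergence by the term test.
Check u = 262/45: the terms do not tend to 0, so the series diverges.

(262/45, 278/45)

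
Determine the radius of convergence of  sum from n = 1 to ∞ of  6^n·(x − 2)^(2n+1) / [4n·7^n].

R = √42/6

Ratio test: |a_{n+1}/a_n| = [4n/4(n+1)] · 6/7 → 6/7 as n → ∞.
Since the exponent of (x − 2) increases by 2 each term, convergence requires |x − 2|² < 7/6, hence R = √42/6.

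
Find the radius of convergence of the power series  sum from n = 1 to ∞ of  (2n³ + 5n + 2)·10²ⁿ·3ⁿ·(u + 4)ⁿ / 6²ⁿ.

R = 3/25

The ratio of consecutive coefficients is [(2(n+1)³ + 5(n+1) + 2)/(2n³ + 5n + 2)] · 100·3/36 → 25/3.
The series converges when 25/3 · |u + 4| < 1, giving R = 3/25.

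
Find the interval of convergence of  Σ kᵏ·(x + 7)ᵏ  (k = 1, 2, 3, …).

Applying the root test, |a_k|^(1/k) = k → ∞.
The root grows without bound, so R = 0 (convergence only at x = -7).

{-7}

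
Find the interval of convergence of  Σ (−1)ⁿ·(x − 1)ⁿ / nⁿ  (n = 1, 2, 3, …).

(−∞, ∞)

By the Cauchy root test, |a_n|^(1/n) = 1/n → 0.
Since the n-th root of |a_n| tends to 0, the series converges for all real x; R = ∞.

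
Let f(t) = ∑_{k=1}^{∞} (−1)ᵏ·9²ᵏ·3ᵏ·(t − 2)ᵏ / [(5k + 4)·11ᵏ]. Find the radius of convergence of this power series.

R = 11/243

Ratio test: |a_{k+1}/a_k| = [(5k + 4)/(5(k+1) + 4)] · 81·3/11 → 243/11 as k → ∞.
Convergence for |t − 2| · 243/11 < 1, i.e. |t − 2| < 11/243. So R = 11/243.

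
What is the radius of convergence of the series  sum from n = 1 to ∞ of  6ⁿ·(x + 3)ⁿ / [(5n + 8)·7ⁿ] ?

The ratio of consecutive coefficients is [(5n + 8)/(5(n+1) + 8)] · 6/7 → 6/7.
Hence the series converges for |x + 3| < 1/(6/7) = 7/6, so the radius of convergence is 7/6.

R = 7/6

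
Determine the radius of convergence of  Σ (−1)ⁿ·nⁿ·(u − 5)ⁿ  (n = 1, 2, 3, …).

R = 0

Applying the root test, |a_n|^(1/n) = n → ∞.
Since the n-th root of |a_n| is unbounded, the series converges only at u = 5; R = 0.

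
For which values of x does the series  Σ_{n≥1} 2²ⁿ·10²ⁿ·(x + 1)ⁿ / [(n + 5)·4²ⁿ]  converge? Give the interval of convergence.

[-26/25, -24/25)

Ratio test: |a_{n+1}/a_n| = [(n + 5)/((n+1) + 5)] · 4·100/16 → 25 as n → ∞.
The series converges when 25 · |x + 1| < 1, giving R = 1/25.
When x = -24/25, comparison with the harmonic series Σ 1/n shows the series diverges.
At x = -26/25: the terms alternate in sign and decrease monotonically to 0 in absolute value (size ~ c/n), so the alternating series test gives convergence.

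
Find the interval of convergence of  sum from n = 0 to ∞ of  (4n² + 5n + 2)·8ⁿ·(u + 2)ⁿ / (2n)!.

(−∞, ∞)

Ratio test: |a_{n+1}/a_n| = (4(n+1)² + 5(n+1) + 2)/(4n² + 5n + 2) · 8 · 1/[(2n+1)·(2n+2)] → 0 as n → ∞.
The ratio tends to 0 regardless of u, hence R = ∞.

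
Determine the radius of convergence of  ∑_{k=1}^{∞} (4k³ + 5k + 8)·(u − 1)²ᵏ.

By the ratio test, |a_{k+1}/a_k| = (4(k+1)³ + 5(k+1) + 8)/(4k³ + 5k + 8) → 1.
Since the exponent of (u − 1) increases by 2 each term, convergence requires |u − 1|² < 1, hence R = 1.

R = 1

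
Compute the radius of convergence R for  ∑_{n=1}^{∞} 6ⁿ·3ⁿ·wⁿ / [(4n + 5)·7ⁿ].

R = 7/18

By the ratio test, |a_{n+1}/a_n| = [(4n + 5)/(4(n+1) + 5)] · 6·3/7 → 18/7.
Hence the series converges for |w| < 1/(18/7) = 7/18, so the radius of convergence is 7/18.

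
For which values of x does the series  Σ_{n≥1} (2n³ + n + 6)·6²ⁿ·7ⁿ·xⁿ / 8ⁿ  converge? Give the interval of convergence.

Ratio test: |a_{n+1}/a_n| = [(2(n+1)³ + (n+1) + 6)/(2n³ + n + 6)] · 36·7/8 → 63/2 as n → ∞.
Convergence for |x| · 63/2 < 1, i.e. |x| < 2/63. So R = 2/63.
When x = 2/63, the terms do not tend to 0, so the series diverges.
When x = -2/63, the n-th term does not approach 0; divergence by the term test.

(-2/63, 2/63)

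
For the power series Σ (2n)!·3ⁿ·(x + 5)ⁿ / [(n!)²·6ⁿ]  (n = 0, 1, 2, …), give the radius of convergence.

Ratio test: |a_{n+1}/a_n| = (2n+1)·(2n+2)/(n+1)² · 3/6 → 2 as n → ∞.
Convergence for |x + 5| · 2 < 1, i.e. |x + 5| < 1/2. So R = 1/2.

R = 1/2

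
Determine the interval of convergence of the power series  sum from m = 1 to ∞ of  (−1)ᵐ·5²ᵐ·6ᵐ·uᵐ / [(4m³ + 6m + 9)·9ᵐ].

[-3/50, 3/50]

Ratio test: |a_{m+1}/a_m| = [(4m³ + 6m + 9)/(4(m+1)³ + 6(m+1) + 9)] · 25·6/9 → 50/3 as m → ∞.
Hence the series converges for |u| < 1/(50/3) = 3/50, so the radius of convergence is 3/50.
Check u = 3/50: the series is dominated by a constant times Σ 1/m³, which converges (p = 3 > 1).
At u = -3/50: absolute convergence follows by limit comparison with Σ 1/m³.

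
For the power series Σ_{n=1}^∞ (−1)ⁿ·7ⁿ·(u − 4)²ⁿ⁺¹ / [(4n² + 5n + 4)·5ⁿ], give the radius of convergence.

R = √35/7

Apply the ratio test: |a_{n+1}| / |a_n| = [(4n² + 5n + 4)/(4(n+1)² + 5(n+1) + 4)] · 7/5, which tends to 7/5 as n → ∞.
Since the exponent of (u − 4) increases by 2 each term, convergence requires |u − 4|² < 5/7, hence R = √35/7.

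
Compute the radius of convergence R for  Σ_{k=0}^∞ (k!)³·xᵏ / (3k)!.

R = 27

Apply the ratio test: |a_{k+1}| / |a_k| = (k+1)³/[(3k+1)·(3k+2)·(3k+3)], which tends to 1/27 as k → ∞.
Hence the series converges for |x| < 1/(1/27) = 27, so the radius of convergence is 27.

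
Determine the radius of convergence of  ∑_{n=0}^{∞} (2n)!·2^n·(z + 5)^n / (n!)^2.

By the ratio test, |a_{n+1}/a_n| = (2n+1)·(2n+2)/(n+1)² · 2 → 8.
Thus R = 1/(8) = 1/8.

R = 1/8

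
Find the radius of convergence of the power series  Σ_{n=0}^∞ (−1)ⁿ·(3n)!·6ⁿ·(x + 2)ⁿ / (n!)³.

The ratio of consecutive coefficients is (3n+1)·(3n+2)·(3n+3)/(n+1)³ · 6 → 162.
Thus R = 1/(162) = 1/162.

R = 1/162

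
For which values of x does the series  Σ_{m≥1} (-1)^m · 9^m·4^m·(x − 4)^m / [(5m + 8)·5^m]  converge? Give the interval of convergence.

(139/36, 149/36]

Ratio test: |a_{m+1}/a_m| = [(5m + 8)/(5(m+1) + 8)] · 9·4/5 → 36/5 as m → ∞.
The series converges when 36/5 · |x − 4| < 1, giving R = 5/36.
At x = 149/36: convergence follows from the alternating series test (terms decrease monotonically to 0).
Check x = 139/36: the terms are asymptotic to a nonzero constant times 1/m, so the series diverges by limit comparison with Σ 1/m.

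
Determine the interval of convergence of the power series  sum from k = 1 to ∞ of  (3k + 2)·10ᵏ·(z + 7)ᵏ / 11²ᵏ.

(-191/10, 51/10)

By the ratio test, |a_{k+1}/a_k| = [(3(k+1) + 2)/(3k + 2)] · 10/121 → 10/121.
Hence the series converges for |z + 7| < 1/(10/121) = 121/10, so the radius of convergence is 121/10.
At z = 51/10: the k-th term does not approach 0; divergence by the term test.
Check z = -191/10: the k-th term does not approach 0; divergence by the term test.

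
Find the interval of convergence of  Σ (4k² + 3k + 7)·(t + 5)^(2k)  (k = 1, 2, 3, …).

(-6, -4)

Ratio test: |a_{k+1}/a_k| = (4(k+1)² + 3(k+1) + 7)/(4k² + 3k + 7) → 1 as k → ∞.
Since the exponent of (t + 5) increases by 2 each term, convergence requires |t + 5|² < 1, hence R = 1.
Check t = -4: the terms do not tend to 0, so the series diverges.
When t = -6, the k-th term does not approach 0; divergence by the term test.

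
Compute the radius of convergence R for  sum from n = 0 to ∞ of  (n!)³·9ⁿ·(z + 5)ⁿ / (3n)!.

Ratio test: |a_{n+1}/a_n| = (n+1)³/[(3n+1)·(3n+2)·(3n+3)] · 9 → 1/3 as n → ∞.
Convergence for |z + 5| · 1/3 < 1, i.e. |z + 5| < 3. So R = 3.

R = 3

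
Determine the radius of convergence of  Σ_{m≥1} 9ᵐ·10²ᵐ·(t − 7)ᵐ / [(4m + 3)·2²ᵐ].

R = 1/225

Ratio test: |a_{m+1}/a_m| = [(4m + 3)/(4(m+1) + 3)] · 9·100/4 → 225 as m → ∞.
Thus R = 1/(225) = 1/225.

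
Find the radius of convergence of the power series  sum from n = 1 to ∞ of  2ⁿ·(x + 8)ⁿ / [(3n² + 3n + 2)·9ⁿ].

By the ratio test, |a_{n+1}/a_n| = [(3n² + 3n + 2)/(3(n+1)² + 3(n+1) + 2)] · 2/9 → 2/9.
Hence the series converges for |x + 8| < 1/(2/9) = 9/2, so the radius of convergence is 9/2.

R = 9/2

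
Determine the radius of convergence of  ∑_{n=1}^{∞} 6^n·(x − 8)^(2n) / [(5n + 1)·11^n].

By the ratio test, |a_{n+1}/a_n| = [(5n + 1)/(5(n+1) + 1)] · 6/11 → 6/11.
Successive powers of (x − 8) differ by 2, so the series converges when |x − 8|² · 6/11 < 1, i.e. |x − 8| < √(11/6). So R = √66/6.

R = √66/6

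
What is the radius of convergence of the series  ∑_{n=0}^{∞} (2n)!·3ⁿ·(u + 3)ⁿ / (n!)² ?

R = 1/12

The ratio of consecutive coefficients is (2n+1)·(2n+2)/(n+1)² · 3 → 12.
The series converges when 12 · |u + 3| < 1, giving R = 1/12.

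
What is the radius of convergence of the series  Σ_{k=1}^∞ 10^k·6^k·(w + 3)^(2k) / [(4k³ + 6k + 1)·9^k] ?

R = √15/10

By the ratio test, |a_{k+1}/a_k| = [(4k³ + 6k + 1)/(4(k+1)³ + 6(k+1) + 1)] · 10·6/9 → 20/3.
Since the exponent of (w + 3) increases by 2 each term, convergence requires |w + 3|² < 3/20, hence R = √15/10.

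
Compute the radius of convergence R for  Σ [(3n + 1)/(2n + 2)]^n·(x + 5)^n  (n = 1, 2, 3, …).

By the Cauchy root test, |a_n|^(1/n) = (3n + 1)/(2n + 2) → 3/2.
The series converges when 3/2 · |x + 5| < 1, giving R = 2/3.

R = 2/3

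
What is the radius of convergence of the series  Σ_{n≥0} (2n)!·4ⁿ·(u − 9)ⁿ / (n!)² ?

R = 1/16

The ratio of consecutive coefficients is (2n+1)·(2n+2)/(n+1)² · 4 → 16.
Convergence for |u − 9| · 16 < 1, i.e. |u − 9| < 1/16. So R = 1/16.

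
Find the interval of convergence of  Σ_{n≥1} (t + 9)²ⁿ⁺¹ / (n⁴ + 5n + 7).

Ratio test: |a_{n+1}/a_n| = (n⁴ + 5n + 7)/((n+1)⁴ + 5(n+1) + 7) → 1 as n → ∞.
Successive powers of (t + 9) differ by 2, so the series converges when |t + 9|² · 1 < 1, i.e. |t + 9| < √(1) = 1. So R = 1.
At t = -8: absolute convergence follows by limit comparison with Σ 1/n⁴.
At t = -10: the series is dominated by a constant times Σ 1/n⁴, which converges (p = 4 > 1).

[-10, -8]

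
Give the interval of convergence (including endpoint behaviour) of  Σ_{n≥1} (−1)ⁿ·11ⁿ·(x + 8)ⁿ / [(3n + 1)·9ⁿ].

(-97/11, -79/11]

Ratio test: |a_{n+1}/a_n| = [(3n + 1)/(3(n+1) + 1)] · 11/9 → 11/9 as n → ∞.
Hence the series converges for |x + 8| < 1/(11/9) = 9/11, so the radius of convergence is 9/11.
Endpoint x = -79/11: an alternating series whose terms decrease to 0 in absolute value, so it converges by the Leibniz criterion.
Check x = -97/11: the terms behave like c/n; limit comparison with the harmonic series gives divergence.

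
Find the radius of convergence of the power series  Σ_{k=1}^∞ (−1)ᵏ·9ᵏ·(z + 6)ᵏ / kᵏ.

Root test: |a_k|^(1/k) = 9/k → 0.
The limit is 0 for every z, so R = ∞.

R = ∞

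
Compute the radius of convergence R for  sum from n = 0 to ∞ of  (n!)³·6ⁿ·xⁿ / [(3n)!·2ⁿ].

R = 9

Ratio test: |a_{n+1}/a_n| = (n+1)³/[(3n+1)·(3n+2)·(3n+3)] · 6/2 → 1/9 as n → ∞.
Convergence for |x| · 1/9 < 1, i.e. |x| < 9. So R = 9.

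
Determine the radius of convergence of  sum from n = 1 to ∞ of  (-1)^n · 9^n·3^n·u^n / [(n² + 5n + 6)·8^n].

By the ratio test, |a_{n+1}/a_n| = [(n² + 5n + 6)/((n+1)² + 5(n+1) + 6)] · 9·3/8 → 27/8.
Thus R = 1/(27/8) = 8/27.

R = 8/27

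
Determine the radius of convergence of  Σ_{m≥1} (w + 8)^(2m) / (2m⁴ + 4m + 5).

Apply the ratio test: |a_{m+1}| / |a_m| = (2m⁴ + 4m + 5)/(2(m+1)⁴ + 4(m+1) + 5), which tends to 1 as m → ∞.
Successive powers of (w + 8) differ by 2, so the series converges when |w + 8|² · 1 < 1, i.e. |w + 8| < √(1) = 1. So R = 1.

R = 1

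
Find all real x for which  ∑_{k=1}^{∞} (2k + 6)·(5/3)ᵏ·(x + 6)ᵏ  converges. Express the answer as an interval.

(-33/5, -27/5)

Apply the ratio test: |a_{k+1}| / |a_k| = [(2(k+1) + 6)/(2k + 6)] · 5/3, which tends to 5/3 as k → ∞.
The series converges when 5/3 · |x + 6| < 1, giving R = 3/5.
Check x = -27/5: the terms have absolute value of order k, which does not tend to 0, so the series diverges by the divergence test.
When x = -33/5, the terms have absolute value of order k, which does not tend to 0, so the series diverges by the divergence test.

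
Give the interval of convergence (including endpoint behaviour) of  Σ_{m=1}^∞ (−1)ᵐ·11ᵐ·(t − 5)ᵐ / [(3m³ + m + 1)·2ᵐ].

[53/11, 57/11]

The ratio of consecutive coefficients is [(3m³ + m + 1)/(3(m+1)³ + (m+1) + 1)] · 11/2 → 11/2.
Thus R = 1/(11/2) = 2/11.
Endpoint t = 57/11: absolute convergence follows by limit comparison with Σ 1/m³.
Endpoint t = 53/11: the terms are on the order of 1/m³, so the series converges absolutely by comparison with the p-series (p = 3 > 1).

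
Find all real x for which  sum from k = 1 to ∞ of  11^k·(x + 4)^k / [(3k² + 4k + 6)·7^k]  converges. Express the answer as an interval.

Ratio test: |a_{k+1}/a_k| = [(3k² + 4k + 6)/(3(k+1)² + 4(k+1) + 6)] · 11/7 → 11/7 as k → ∞.
Convergence for |x + 4| · 11/7 < 1, i.e. |x + 4| < 7/11. So R = 7/11.
At x = -37/11: the terms are on the order of 1/k², so the series converges absolutely by comparison with the p-series (p = 2 > 1).
Endpoint x = -51/11: the series is dominated by a constant times Σ 1/k², which converges (p = 2 > 1).

[-51/11, -37/11]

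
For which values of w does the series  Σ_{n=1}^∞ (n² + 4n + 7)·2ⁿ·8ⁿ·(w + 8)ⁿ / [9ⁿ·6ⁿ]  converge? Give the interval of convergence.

Ratio test: |a_{n+1}/a_n| = [((n+1)² + 4(n+1) + 7)/(n² + 4n + 7)] · 2·8/(9·6) → 8/27 as n → ∞.
Thus R = 1/(8/27) = 27/8.
When w = -37/8, the terms do not tend to 0, so the series diverges.
At w = -91/8: the terms have absolute value of order n², which does not tend to 0, so the series diverges by the divergence test.

(-91/8, -37/8)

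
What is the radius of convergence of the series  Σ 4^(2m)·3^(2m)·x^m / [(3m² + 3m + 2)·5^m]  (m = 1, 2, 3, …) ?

R = 5/144

By the ratio test, |a_{m+1}/a_m| = [(3m² + 3m + 2)/(3(m+1)² + 3(m+1) + 2)] · 16·9/5 → 144/5.
Hence the series converges for |x| < 1/(144/5) = 5/144, so the radius of convergence is 5/144.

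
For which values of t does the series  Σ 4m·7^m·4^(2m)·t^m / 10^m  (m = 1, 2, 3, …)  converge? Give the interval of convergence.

(-5/56, 5/56)

By the ratio test, |a_{m+1}/a_m| = [4(m+1)/4m] · 7·16/10 → 56/5.
Thus R = 1/(56/5) = 5/56.
Endpoint t = 5/56: the terms do not tend to 0, so the series diverges.
Check t = -5/56: the terms do not tend to 0, so the series diverges.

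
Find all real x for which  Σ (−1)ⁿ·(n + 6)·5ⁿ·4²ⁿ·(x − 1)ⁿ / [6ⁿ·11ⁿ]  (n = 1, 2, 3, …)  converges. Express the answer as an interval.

(7/40, 73/40)

Ratio test: |a_{n+1}/a_n| = [((n+1) + 6)/(n + 6)] · 5·16/(6·11) → 40/33 as n → ∞.
Convergence for |x − 1| · 40/33 < 1, i.e. |x − 1| < 33/40. So R = 33/40.
Check x = 73/40: the terms do not tend to 0, so the series diverges.
Check x = 7/40: the terms do not tend to 0, so the series diverges.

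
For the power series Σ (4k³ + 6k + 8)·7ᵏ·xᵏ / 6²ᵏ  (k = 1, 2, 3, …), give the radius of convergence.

R = 36/7

Ratio test: |a_{k+1}/a_k| = [(4(k+1)³ + 6(k+1) + 8)/(4k³ + 6k + 8)] · 7/36 → 7/36 as k → ∞.
Convergence for |x| · 7/36 < 1, i.e. |x| < 36/7. So R = 36/7.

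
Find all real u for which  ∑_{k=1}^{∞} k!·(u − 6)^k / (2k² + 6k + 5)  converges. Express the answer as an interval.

{6}

Ratio test: |a_{k+1}/a_k| = (k+1) · (2k² + 6k + 5)/(2(k+1)² + 6(k+1) + 5) → ∞ as k → ∞.
The ratio grows without bound, so the series diverges whenever (u − 6) ≠ 0; it converges only at u = 6. R = 0.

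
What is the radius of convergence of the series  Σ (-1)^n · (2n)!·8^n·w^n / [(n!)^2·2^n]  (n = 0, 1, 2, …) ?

Apply the ratio test: |a_{n+1}| / |a_n| = (2n+1)·(2n+2)/(n+1)² · 8/2, which tends to 16 as n → ∞.
Thus R = 1/(16) = 1/16.

R = 1/16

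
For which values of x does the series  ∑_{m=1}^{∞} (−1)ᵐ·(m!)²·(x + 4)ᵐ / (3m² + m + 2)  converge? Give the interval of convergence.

{-4}

Ratio test: |a_{m+1}/a_m| = (m+1)² · (3m² + m + 2)/(3(m+1)² + (m+1) + 2) → ∞ as m → ∞.
Since the ratio → ∞, the series diverges for every x ≠ -4, and R = 0.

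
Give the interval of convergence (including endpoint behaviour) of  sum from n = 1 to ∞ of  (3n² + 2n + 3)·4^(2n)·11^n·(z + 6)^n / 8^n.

Apply the ratio test: |a_{n+1}| / |a_n| = [(3(n+1)² + 2(n+1) + 3)/(3n² + 2n + 3)] · 16·11/8, which tends to 22 as n → ∞.
Hence the series converges for |z + 6| < 1/(22) = 1/22, so the radius of convergence is 1/22.
Check z = -131/22: the terms have absolute value of order n², which does not tend to 0, so the series diverges by the divergence test.
Endpoint z = -133/22: the terms do not tend to 0, so the series diverges.

(-133/22, -131/22)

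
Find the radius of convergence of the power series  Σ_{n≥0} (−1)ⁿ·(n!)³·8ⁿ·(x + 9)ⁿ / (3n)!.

Apply the ratio test: |a_{n+1}| / |a_n| = (n+1)³/[(3n+1)·(3n+2)·(3n+3)] · 8, which tends to 8/27 as n → ∞.
The series converges when 8/27 · |x + 9| < 1, giving R = 27/8.

R = 27/8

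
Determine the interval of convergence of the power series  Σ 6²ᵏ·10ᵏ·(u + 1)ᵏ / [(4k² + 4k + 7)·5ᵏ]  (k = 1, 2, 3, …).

The ratio of consecutive coefficients is [(4k² + 4k + 7)/(4(k+1)² + 4(k+1) + 7)] · 36·10/5 → 72.
Convergence for |u + 1| · 72 < 1, i.e. |u + 1| < 1/72. So R = 1/72.
Check u = -71/72: absolute convergence follows by limit comparison with Σ 1/k².
When u = -73/72, the terms are on the order of 1/k², so the series converges absolutely by comparison with the p-series (p = 2 > 1).

[-73/72, -71/72]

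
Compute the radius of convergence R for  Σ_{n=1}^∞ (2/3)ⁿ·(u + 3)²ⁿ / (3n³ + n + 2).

Apply the ratio test: |a_{n+1}| / |a_n| = [(3n³ + n + 2)/(3(n+1)³ + (n+1) + 2)] · 2/3, which tends to 2/3 as n → ∞.
Writing y = (u + 3)², the series in y has radius 3/2, so |u + 3| < √(3/2) and R = √6/2.

R = √6/2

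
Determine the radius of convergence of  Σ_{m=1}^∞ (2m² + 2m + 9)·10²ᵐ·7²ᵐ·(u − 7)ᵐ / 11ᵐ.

R = 11/4900

The ratio of consecutive coefficients is [(2(m+1)² + 2(m+1) + 9)/(2m² + 2m + 9)] · 100·49/11 → 4900/11.
The series converges when 4900/11 · |u − 7| < 1, giving R = 11/4900.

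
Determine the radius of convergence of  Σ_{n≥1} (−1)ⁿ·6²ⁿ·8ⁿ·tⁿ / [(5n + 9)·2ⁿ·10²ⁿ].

By the ratio test, |a_{n+1}/a_n| = [(5n + 9)/(5(n+1) + 9)] · 36·8/(2·100) → 36/25.
Convergence for |t| · 36/25 < 1, i.e. |t| < 25/36. So R = 25/36.

R = 25/36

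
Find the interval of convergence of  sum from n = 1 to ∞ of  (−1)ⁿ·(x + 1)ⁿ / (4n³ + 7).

[-2, 0]

Ratio test: |a_{n+1}/a_n| = (4n³ + 7)/(4(n+1)³ + 7) → 1 as n → ∞.
Hence R = 1.
Check x = 0: the series is dominated by a constant times Σ 1/n³, which converges (p = 3 > 1).
When x = -2, the series is dominated by a constant times Σ 1/n³, which converges (p = 3 > 1).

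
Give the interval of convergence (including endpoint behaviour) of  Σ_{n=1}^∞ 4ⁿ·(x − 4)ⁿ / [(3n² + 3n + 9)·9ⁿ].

[7/4, 25/4]

The ratio of consecutive coefficients is [(3n² + 3n + 9)/(3(n+1)² + 3(n+1) + 9)] · 4/9 → 4/9.
Convergence for |x − 4| · 4/9 < 1, i.e. |x − 4| < 9/4. So R = 9/4.
When x = 25/4, absolute convergence follows by limit comparison with Σ 1/n².
At x = 7/4: absolute convergence follows by limit comparison with Σ 1/n².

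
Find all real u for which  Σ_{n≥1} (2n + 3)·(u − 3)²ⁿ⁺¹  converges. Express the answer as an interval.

Apply the ratio test: |a_{n+1}| / |a_n| = (2(n+1) + 3)/(2n + 3), which tends to 1 as n → ∞.
Writing y = (u − 3)², the series in y has radius 1, so |u − 3| < √(1) = 1 and R = 1.
Check u = 4: the terms have absolute value of order n, which does not tend to 0, so the series diverges by the divergence test.
At u = 2: the terms have absolute value of order n, which does not tend to 0, so the series diverges by the divergence test.

(2, 4)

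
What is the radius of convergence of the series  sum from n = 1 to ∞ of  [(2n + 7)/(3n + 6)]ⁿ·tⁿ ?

Root test: |a_n|^(1/n) = (2n + 7)/(3n + 6) → 2/3.
The series converges when 2/3 · |t| < 1, giving R = 3/2.

R = 3/2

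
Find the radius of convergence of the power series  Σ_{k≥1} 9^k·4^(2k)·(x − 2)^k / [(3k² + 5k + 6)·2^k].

R = 1/72

By the ratio test, |a_{k+1}/a_k| = [(3k² + 5k + 6)/(3(k+1)² + 5(k+1) + 6)] · 9·16/2 → 72.
Thus R = 1/(72) = 1/72.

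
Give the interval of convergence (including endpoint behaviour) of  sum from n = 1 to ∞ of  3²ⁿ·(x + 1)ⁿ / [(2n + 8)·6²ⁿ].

The ratio of consecutive coefficients is [(2n + 8)/(2(n+1) + 8)] · 9/36 → 1/4.
The series converges when 1/4 · |x + 1| < 1, giving R = 4.
At x = 3: comparison with the harmonic series Σ 1/n shows the series diverges.
Endpoint x = -5: convergence follows from the alternating series test (terms decrease monotonically to 0).

[-5, 3)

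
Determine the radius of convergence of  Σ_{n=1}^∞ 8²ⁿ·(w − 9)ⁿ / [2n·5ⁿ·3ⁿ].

The ratio of consecutive coefficients is [2n/2(n+1)] · 64/(5·3) → 64/15.
Thus R = 1/(64/15) = 15/64.

R = 15/64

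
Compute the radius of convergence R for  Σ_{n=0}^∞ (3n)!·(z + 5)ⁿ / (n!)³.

R = 1/27

Ratio test: |a_{n+1}/a_n| = (3n+1)·(3n+2)·(3n+3)/(n+1)³ → 27 as n → ∞.
Convergence for |z + 5| · 27 < 1, i.e. |z + 5| < 1/27. So R = 1/27.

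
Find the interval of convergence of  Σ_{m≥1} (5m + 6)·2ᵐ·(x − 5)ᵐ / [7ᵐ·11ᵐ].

(-67/2, 87/2)

By the ratio test, |a_{m+1}/a_m| = [(5(m+1) + 6)/(5m + 6)] · 2/(7·11) → 2/77.
Convergence for |x − 5| · 2/77 < 1, i.e. |x − 5| < 77/2. So R = 77/2.
When x = 87/2, the terms do not tend to 0, so the series diverges.
Endpoint x = -67/2: the m-th term does not approach 0; divergence by the term test.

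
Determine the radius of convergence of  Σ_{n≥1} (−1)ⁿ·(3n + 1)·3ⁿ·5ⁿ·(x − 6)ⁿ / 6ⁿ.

R = 2/5

Apply the ratio test: |a_{n+1}| / |a_n| = [(3(n+1) + 1)/(3n + 1)] · 3·5/6, which tends to 5/2 as n → ∞.
Hence the series converges for |x − 6| < 1/(5/2) = 2/5, so the radius of convergence is 2/5.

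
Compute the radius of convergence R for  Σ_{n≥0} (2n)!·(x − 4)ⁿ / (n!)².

R = 1/4

By the ratio test, |a_{n+1}/a_n| = (2n+1)·(2n+2)/(n+1)² → 4.
The series converges when 4 · |x − 4| < 1, giving R = 1/4.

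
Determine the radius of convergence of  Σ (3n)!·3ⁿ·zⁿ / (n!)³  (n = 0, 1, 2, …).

By the ratio test, |a_{n+1}/a_n| = (3n+1)·(3n+2)·(3n+3)/(n+1)³ · 3 → 81.
Hence the series converges for |z| < 1/(81) = 1/81, so the radius of convergence is 1/81.

R = 1/81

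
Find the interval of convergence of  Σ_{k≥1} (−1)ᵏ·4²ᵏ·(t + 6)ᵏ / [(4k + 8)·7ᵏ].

Ratio test: |a_{k+1}/a_k| = [(4k + 8)/(4(k+1) + 8)] · 16/7 → 16/7 as k → ∞.
Hence the series converges for |t + 6| < 1/(16/7) = 7/16, so the radius of convergence is 7/16.
When t = -89/16, convergence follows from the alternating series test (terms decrease monotonically to 0).
Endpoint t = -103/16: the terms are asymptotic to a nonzero constant times 1/k, so the series diverges by limit comparison with Σ 1/k.

(-103/16, -89/16]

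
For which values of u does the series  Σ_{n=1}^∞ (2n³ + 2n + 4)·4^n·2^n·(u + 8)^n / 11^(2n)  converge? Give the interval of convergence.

(-185/8, 57/8)

Ratio test: |a_{n+1}/a_n| = [(2(n+1)³ + 2(n+1) + 4)/(2n³ + 2n + 4)] · 4·2/121 → 8/121 as n → ∞.
Convergence for |u + 8| · 8/121 < 1, i.e. |u + 8| < 121/8. So R = 121/8.
At u = 57/8: the terms have absolute value of order n³, which does not tend to 0, so the series diverges by the divergence test.
At u = -185/8: the terms have absolute value of order n³, which does not tend to 0, so the series diverges by the divergence test.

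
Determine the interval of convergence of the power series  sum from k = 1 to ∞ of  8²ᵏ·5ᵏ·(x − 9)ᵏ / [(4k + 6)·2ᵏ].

[1439/160, 1441/160)

Apply the ratio test: |a_{k+1}| / |a_k| = [(4k + 6)/(4(k+1) + 6)] · 64·5/2, which tends to 160 as k → ∞.
Hence the series converges for |x − 9| < 1/(160) = 1/160, so the radius of convergence is 1/160.
Endpoint x = 1441/160: the terms are asymptotic to a nonzero constant times 1/k, so the series diverges by limit comparison with Σ 1/k.
Check x = 1439/160: convergence follows from the alternating series test (terms decrease monotonically to 0).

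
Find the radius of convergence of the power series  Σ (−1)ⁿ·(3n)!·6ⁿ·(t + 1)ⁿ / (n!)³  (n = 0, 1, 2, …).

Apply the ratio test: |a_{n+1}| / |a_n| = (3n+1)·(3n+2)·(3n+3)/(n+1)³ · 6, which tends to 162 as n → ∞.
Convergence for |t + 1| · 162 < 1, i.e. |t + 1| < 1/162. So R = 1/162.

R = 1/162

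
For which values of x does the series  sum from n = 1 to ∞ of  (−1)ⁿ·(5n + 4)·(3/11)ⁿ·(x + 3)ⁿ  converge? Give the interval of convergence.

The ratio of consecutive coefficients is [(5(n+1) + 4)/(5n + 4)] · 3/11 → 3/11.
Convergence for |x + 3| · 3/11 < 1, i.e. |x + 3| < 11/3. So R = 11/3.
When x = 2/3, the terms do not tend to 0, so the series diverges.
At x = -20/3: the terms do not tend to 0, so the series diverges.

(-20/3, 2/3)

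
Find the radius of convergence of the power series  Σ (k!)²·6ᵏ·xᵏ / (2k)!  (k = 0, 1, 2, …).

R = 2/3

The ratio of consecutive coefficients is (k+1)²/[(2k+1)·(2k+2)] · 6 → 3/2.
The series converges when 3/2 · |x| < 1, giving R = 2/3.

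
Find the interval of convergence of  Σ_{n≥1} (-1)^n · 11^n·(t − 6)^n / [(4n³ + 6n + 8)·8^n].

[58/11, 74/11]

Ratio test: |a_{n+1}/a_n| = [(4n³ + 6n + 8)/(4(n+1)³ + 6(n+1) + 8)] · 11/8 → 11/8 as n → ∞.
Thus R = 1/(11/8) = 8/11.
At t = 74/11: the series is dominated by a constant times Σ 1/n³, which converges (p = 3 > 1).
Endpoint t = 58/11: absolute convergence follows by limit comparison with Σ 1/n³.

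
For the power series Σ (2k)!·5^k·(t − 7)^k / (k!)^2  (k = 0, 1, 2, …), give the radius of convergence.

R = 1/20

By the ratio test, |a_{k+1}/a_k| = (2k+1)·(2k+2)/(k+1)² · 5 → 20.
Convergence for |t − 7| · 20 < 1, i.e. |t − 7| < 1/20. So R = 1/20.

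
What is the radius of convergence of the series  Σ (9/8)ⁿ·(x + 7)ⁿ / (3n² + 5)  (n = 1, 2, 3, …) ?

By the ratio test, |a_{n+1}/a_n| = [(3n² + 5)/(3(n+1)² + 5)] · 9/8 → 9/8.
Hence the series converges for |x + 7| < 1/(9/8) = 8/9, so the radius of convergence is 8/9.

R = 8/9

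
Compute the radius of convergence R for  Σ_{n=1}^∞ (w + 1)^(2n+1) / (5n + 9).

The ratio of consecutive coefficients is (5n + 9)/(5(n+1) + 9) → 1.
Successive powers of (w + 1) differ by 2, so the series converges when |w + 1|² · 1 < 1, i.e. |w + 1| < √(1) = 1. So R = 1.

R = 1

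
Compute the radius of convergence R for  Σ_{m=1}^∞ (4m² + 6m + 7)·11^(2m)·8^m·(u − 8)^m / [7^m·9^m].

R = 63/968

By the ratio test, |a_{m+1}/a_m| = [(4(m+1)² + 6(m+1) + 7)/(4m² + 6m + 7)] · 121·8/(7·9) → 968/63.
Thus R = 1/(968/63) = 63/968.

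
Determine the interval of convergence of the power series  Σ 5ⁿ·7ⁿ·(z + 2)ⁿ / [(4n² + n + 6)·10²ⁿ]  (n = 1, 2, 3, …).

[-34/7, 6/7]

The ratio of consecutive coefficients is [(4n² + n + 6)/(4(n+1)² + (n+1) + 6)] · 5·7/100 → 7/20.
Convergence for |z + 2| · 7/20 < 1, i.e. |z + 2| < 20/7. So R = 20/7.
Check z = 6/7: absolute convergence follows by limit comparison with Σ 1/n².
Check z = -34/7: the terms are on the order of 1/n², so the series converges absolutely by comparison with the p-series (p = 2 > 1).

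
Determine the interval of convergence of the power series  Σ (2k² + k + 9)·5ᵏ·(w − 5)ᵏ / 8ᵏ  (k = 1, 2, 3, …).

Apply the ratio test: |a_{k+1}| / |a_k| = [(2(k+1)² + (k+1) + 9)/(2k² + k + 9)] · 5/8, which tends to 5/8 as k → ∞.
Thus R = 1/(5/8) = 8/5.
When w = 33/5, the terms do not tend to 0, so the series diverges.
Check w = 17/5: the terms have absolute value of order k², which does not tend to 0, so the series diverges by the divergence test.

(17/5, 33/5)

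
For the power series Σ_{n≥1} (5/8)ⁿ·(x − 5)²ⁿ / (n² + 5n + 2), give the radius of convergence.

The ratio of consecutive coefficients is [(n² + 5n + 2)/((n+1)² + 5(n+1) + 2)] · 5/8 → 5/8.
Writing y = (x − 5)², the series in y has radius 8/5, so |x − 5| < √(8/5) and R = 2√10/5.

R = 2√10/5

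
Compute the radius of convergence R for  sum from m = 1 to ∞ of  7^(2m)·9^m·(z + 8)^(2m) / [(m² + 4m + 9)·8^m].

The ratio of consecutive coefficients is [(m² + 4m + 9)/((m+1)² + 4(m+1) + 9)] · 49·9/8 → 441/8.
Since the exponent of (z + 8) increases by 2 each term, convergence requires |z + 8|² < 8/441, hence R = 2√2/21.

R = 2√2/21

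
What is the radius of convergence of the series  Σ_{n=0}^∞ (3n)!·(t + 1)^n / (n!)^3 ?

Ratio test: |a_{n+1}/a_n| = (3n+1)·(3n+2)·(3n+3)/(n+1)³ → 27 as n → ∞.
Hence the series converges for |t + 1| < 1/(27) = 1/27, so the radius of convergence is 1/27.

R = 1/27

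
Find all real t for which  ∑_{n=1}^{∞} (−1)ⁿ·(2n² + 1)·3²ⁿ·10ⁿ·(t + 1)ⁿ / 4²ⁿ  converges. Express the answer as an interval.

(-53/45, -37/45)

By the ratio test, |a_{n+1}/a_n| = [(2(n+1)² + 1)/(2n² + 1)] · 9·10/16 → 45/8.
Hence the series converges for |t + 1| < 1/(45/8) = 8/45, so the radius of convergence is 8/45.
When t = -37/45, the terms have absolute value of order n², which does not tend to 0, so the series diverges by the divergence test.
When t = -53/45, the terms do not tend to 0, so the series diverges.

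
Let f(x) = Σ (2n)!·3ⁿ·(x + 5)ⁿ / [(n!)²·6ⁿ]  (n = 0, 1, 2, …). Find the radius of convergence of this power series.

Ratio test: |a_{n+1}/a_n| = (2n+1)·(2n+2)/(n+1)² · 3/6 → 2 as n → ∞.
Hence the series converges for |x + 5| < 1/(2) = 1/2, so the radius of convergence is 1/2.

R = 1/2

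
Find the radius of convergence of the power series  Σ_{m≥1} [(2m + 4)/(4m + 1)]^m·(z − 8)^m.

R = 2

Applying the root test, |a_m|^(1/m) = (2m + 4)/(4m + 1) → 1/2.
Convergence for |z − 8| · 1/2 < 1, i.e. |z − 8| < 2. So R = 2.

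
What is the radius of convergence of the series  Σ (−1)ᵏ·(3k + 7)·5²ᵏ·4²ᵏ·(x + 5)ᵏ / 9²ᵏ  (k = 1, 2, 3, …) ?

Apply the ratio test: |a_{k+1}| / |a_k| = [(3(k+1) + 7)/(3k + 7)] · 25·16/81, which tends to 400/81 as k → ∞.
The series converges when 400/81 · |x + 5| < 1, giving R = 81/400.

R = 81/400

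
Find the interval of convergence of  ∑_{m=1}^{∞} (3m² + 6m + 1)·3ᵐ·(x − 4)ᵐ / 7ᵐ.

(5/3, 19/3)

Apply the ratio test: |a_{m+1}| / |a_m| = [(3(m+1)² + 6(m+1) + 1)/(3m² + 6m + 1)] · 3/7, which tends to 3/7 as m → ∞.
Hence the series converges for |x − 4| < 1/(3/7) = 7/3, so the radius of convergence is 7/3.
Check x = 19/3: the terms do not tend to 0, so the series diverges.
Check x = 5/3: the m-th term does not approach 0; divergence by the term test.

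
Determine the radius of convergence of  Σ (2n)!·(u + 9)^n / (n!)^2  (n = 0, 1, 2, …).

By the ratio test, |a_{n+1}/a_n| = (2n+1)·(2n+2)/(n+1)² → 4.
Thus R = 1/(4) = 1/4.

R = 1/4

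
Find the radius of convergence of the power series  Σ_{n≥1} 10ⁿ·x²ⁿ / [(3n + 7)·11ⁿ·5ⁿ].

R = √22/2

Ratio test: |a_{n+1}/a_n| = [(3n + 7)/(3(n+1) + 7)] · 10/(11·5) → 2/11 as n → ∞.
Writing y = x², the series in y has radius 11/2, so |x| < √(11/2) and R = √22/2.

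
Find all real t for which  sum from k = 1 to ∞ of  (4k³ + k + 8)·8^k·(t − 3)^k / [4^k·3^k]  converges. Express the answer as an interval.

(3/2, 9/2)

The ratio of consecutive coefficients is [(4(k+1)³ + (k+1) + 8)/(4k³ + k + 8)] · 8/(4·3) → 2/3.
The series converges when 2/3 · |t − 3| < 1, giving R = 3/2.
At t = 9/2: the terms have absolute value of order k³, which does not tend to 0, so the series diverges by the divergence test.
At t = 3/2: the terms do not tend to 0, so the series diverges.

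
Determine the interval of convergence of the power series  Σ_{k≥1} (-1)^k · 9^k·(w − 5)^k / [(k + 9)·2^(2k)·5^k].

Apply the ratio test: |a_{k+1}| / |a_k| = [(k + 9)/((k+1) + 9)] · 9/(4·5), which tends to 9/20 as k → ∞.
Thus R = 1/(9/20) = 20/9.
Endpoint w = 65/9: convergence follows from the alternating series test (terms decrease monotonically to 0).
At w = 25/9: the terms behave like c/k; limit comparison with the harmonic series gives divergence.

(25/9, 65/9]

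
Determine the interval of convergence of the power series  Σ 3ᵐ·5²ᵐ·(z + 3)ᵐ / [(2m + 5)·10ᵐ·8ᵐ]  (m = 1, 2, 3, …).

[-61/15, -29/15)

Ratio test: |a_{m+1}/a_m| = [(2m + 5)/(2(m+1) + 5)] · 3·25/(10·8) → 15/16 as m → ∞.
Thus R = 1/(15/16) = 16/15.
Endpoint z = -29/15: the terms are asymptotic to a nonzero constant times 1/m, so the series diverges by limit comparison with Σ 1/m.
Endpoint z = -61/15: the terms alternate in sign and decrease monotonically to 0 in absolute value (size ~ c/m), so the alternating series test gives convergence.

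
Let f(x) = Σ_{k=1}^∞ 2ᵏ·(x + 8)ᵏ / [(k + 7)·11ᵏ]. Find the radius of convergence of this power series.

By the ratio test, |a_{k+1}/a_k| = [(k + 7)/((k+1) + 7)] · 2/11 → 2/11.
Convergence for |x + 8| · 2/11 < 1, i.e. |x + 8| < 11/2. So R = 11/2.

R = 11/2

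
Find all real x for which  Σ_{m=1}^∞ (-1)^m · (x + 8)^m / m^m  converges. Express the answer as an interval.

By the Cauchy root test, |a_m|^(1/m) = 1/m → 0.
Since the m-th root of |a_m| tends to 0, the series converges for all real x; R = ∞.

(−∞, ∞)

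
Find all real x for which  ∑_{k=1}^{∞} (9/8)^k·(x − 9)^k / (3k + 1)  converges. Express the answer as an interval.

[73/9, 89/9)

Apply the ratio test: |a_{k+1}| / |a_k| = [(3k + 1)/(3(k+1) + 1)] · 9/8, which tends to 9/8 as k → ∞.
Convergence for |x − 9| · 9/8 < 1, i.e. |x − 9| < 8/9. So R = 8/9.
Check x = 89/9: the terms are asymptotic to a nonzero constant times 1/k, so the series diverges by limit comparison with Σ 1/k.
Endpoint x = 73/9: convergence follows from the alternating series test (terms decrease monotonically to 0).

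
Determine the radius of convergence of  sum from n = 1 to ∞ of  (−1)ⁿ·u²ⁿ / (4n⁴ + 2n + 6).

The ratio of consecutive coefficients is (4n⁴ + 2n + 6)/(4(n+1)⁴ + 2(n+1) + 6) → 1.
Writing y = u², the series in y has radius 1, so |u| < √(1) = 1 and R = 1.

R = 1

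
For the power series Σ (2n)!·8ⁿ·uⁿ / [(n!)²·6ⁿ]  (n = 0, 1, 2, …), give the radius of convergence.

R = 3/16

The ratio of consecutive coefficients is (2n+1)·(2n+2)/(n+1)² · 8/6 → 16/3.
Thus R = 1/(16/3) = 3/16.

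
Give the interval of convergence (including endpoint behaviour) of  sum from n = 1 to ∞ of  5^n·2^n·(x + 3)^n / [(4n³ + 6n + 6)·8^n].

[-19/5, -11/5]

Apply the ratio test: |a_{n+1}| / |a_n| = [(4n³ + 6n + 6)/(4(n+1)³ + 6(n+1) + 6)] · 5·2/8, which tends to 5/4 as n → ∞.
Hence the series converges for |x + 3| < 1/(5/4) = 4/5, so the radius of convergence is 4/5.
Endpoint x = -11/5: absolute convergence follows by limit comparison with Σ 1/n³.
Check x = -19/5: the terms are on the order of 1/n³, so the series converges absolutely by comparison with the p-series (p = 3 > 1).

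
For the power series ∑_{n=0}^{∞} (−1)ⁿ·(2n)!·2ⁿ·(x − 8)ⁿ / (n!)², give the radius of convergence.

Apply the ratio test: |a_{n+1}| / |a_n| = (2n+1)·(2n+2)/(n+1)² · 2, which tends to 8 as n → ∞.
Hence the series converges for |x − 8| < 1/(8) = 1/8, so the radius of convergence is 1/8.

R = 1/8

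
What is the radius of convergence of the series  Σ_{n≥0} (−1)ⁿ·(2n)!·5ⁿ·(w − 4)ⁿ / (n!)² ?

R = 1/20

By the ratio test, |a_{n+1}/a_n| = (2n+1)·(2n+2)/(n+1)² · 5 → 20.
The series converges when 20 · |w − 4| < 1, giving R = 1/20.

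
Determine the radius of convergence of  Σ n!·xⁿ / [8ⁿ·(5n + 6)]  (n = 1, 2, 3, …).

By the ratio test, |a_{n+1}/a_n| = (n+1) · 1/8 · (5n + 6)/(5(n+1) + 6) → ∞.
The ratio grows without bound, so the series diverges whenever x ≠ 0; it converges only at x = 0. R = 0.

R = 0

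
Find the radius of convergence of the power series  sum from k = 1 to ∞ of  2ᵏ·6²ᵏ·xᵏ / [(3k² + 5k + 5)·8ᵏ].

The ratio of consecutive coefficients is [(3k² + 5k + 5)/(3(k+1)² + 5(k+1) + 5)] · 2·36/8 → 9.
Hence the series converges for |x| < 1/(9) = 1/9, so the radius of convergence is 1/9.

R = 1/9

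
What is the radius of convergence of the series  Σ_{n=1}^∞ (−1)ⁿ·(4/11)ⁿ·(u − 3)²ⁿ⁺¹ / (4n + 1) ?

The ratio of consecutive coefficients is [(4n + 1)/(4(n+1) + 1)] · 4/11 → 4/11.
Since the exponent of (u − 3) increases by 2 each term, convergence requires |u − 3|² < 11/4, hence R = √11/2.

R = √11/2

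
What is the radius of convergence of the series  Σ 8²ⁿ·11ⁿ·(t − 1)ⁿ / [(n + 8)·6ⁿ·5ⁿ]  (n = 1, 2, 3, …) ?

Apply the ratio test: |a_{n+1}| / |a_n| = [(n + 8)/((n+1) + 8)] · 64·11/(6·5), which tends to 352/15 as n → ∞.
The series converges when 352/15 · |t − 1| < 1, giving R = 15/352.

R = 15/352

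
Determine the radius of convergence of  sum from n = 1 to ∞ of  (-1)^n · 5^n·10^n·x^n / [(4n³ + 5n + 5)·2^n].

R = 1/25

The ratio of consecutive coefficients is [(4n³ + 5n + 5)/(4(n+1)³ + 5(n+1) + 5)] · 5·10/2 → 25.
Thus R = 1/(25) = 1/25.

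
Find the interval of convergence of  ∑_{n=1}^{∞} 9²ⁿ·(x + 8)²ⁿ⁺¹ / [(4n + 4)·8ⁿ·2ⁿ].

(-76/9, -68/9)

Ratio test: |a_{n+1}/a_n| = [(4n + 4)/(4(n+1) + 4)] · 81/(8·2) → 81/16 as n → ∞.
Writing y = (x + 8)², the series in y has radius 16/81, so |x + 8| < √(16/81) = 4/9 and R = 4/9.
Endpoint x = -68/9: the terms behave like c/n; limit comparison with the harmonic series gives divergence.
When x = -76/9, comparison with the harmonic series Σ 1/n shows the series diverges.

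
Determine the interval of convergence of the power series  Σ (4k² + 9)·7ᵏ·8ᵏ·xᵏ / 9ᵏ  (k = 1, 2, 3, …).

(-9/56, 9/56)

Ratio test: |a_{k+1}/a_k| = [(4(k+1)² + 9)/(4k² + 9)] · 7·8/9 → 56/9 as k → ∞.
Hence the series converges for |x| < 1/(56/9) = 9/56, so the radius of convergence is 9/56.
Check x = 9/56: the k-th term does not approach 0; divergence by the term test.
At x = -9/56: the k-th term does not approach 0; divergence by the term test.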